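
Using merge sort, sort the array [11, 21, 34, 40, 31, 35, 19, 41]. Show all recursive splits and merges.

Merge sort trace:

Split: [11, 21, 34, 40, 31, 35, 19, 41] -> [11, 21, 34, 40] and [31, 35, 19, 41]
  Split: [11, 21, 34, 40] -> [11, 21] and [34, 40]
    Split: [11, 21] -> [11] and [21]
    Merge: [11] + [21] -> [11, 21]
    Split: [34, 40] -> [34] and [40]
    Merge: [34] + [40] -> [34, 40]
  Merge: [11, 21] + [34, 40] -> [11, 21, 34, 40]
  Split: [31, 35, 19, 41] -> [31, 35] and [19, 41]
    Split: [31, 35] -> [31] and [35]
    Merge: [31] + [35] -> [31, 35]
    Split: [19, 41] -> [19] and [41]
    Merge: [19] + [41] -> [19, 41]
  Merge: [31, 35] + [19, 41] -> [19, 31, 35, 41]
Merge: [11, 21, 34, 40] + [19, 31, 35, 41] -> [11, 19, 21, 31, 34, 35, 40, 41]

Final sorted array: [11, 19, 21, 31, 34, 35, 40, 41]

The merge sort proceeds by recursively splitting the array and merging sorted halves.
After all merges, the sorted array is [11, 19, 21, 31, 34, 35, 40, 41].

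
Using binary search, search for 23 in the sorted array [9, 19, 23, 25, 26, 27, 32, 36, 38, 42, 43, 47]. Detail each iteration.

Binary search for 23 in [9, 19, 23, 25, 26, 27, 32, 36, 38, 42, 43, 47]:

lo=0, hi=11, mid=5, arr[mid]=27 -> 27 > 23, search left half
lo=0, hi=4, mid=2, arr[mid]=23 -> Found target at index 2!

Binary search finds 23 at index 2 after 2 comparisons. The search repeatedly halves the search space by comparing with the middle element.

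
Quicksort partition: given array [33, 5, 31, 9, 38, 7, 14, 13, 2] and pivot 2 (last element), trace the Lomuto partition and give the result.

Lomuto partition with pivot = 2:

Initial array: [33, 5, 31, 9, 38, 7, 14, 13, 2]

arr[0]=33 > 2: no swap
arr[1]=5 > 2: no swap
arr[2]=31 > 2: no swap
arr[3]=9 > 2: no swap
arr[4]=38 > 2: no swap
arr[5]=7 > 2: no swap
arr[6]=14 > 2: no swap
arr[7]=13 > 2: no swap

Place pivot at position 0: [2, 5, 31, 9, 38, 7, 14, 13, 33]
Pivot position: 0

After partitioning with pivot 2, the array becomes [2, 5, 31, 9, 38, 7, 14, 13, 33]. The pivot is placed at index 0. All elements to the left of the pivot are <= 2, and all elements to the right are > 2.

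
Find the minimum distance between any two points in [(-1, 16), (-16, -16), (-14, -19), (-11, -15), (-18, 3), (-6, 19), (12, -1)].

Computing all pairwise distances among 7 points:

d((-1, 16), (-16, -16)) = 35.3412
d((-1, 16), (-14, -19)) = 37.3363
d((-1, 16), (-11, -15)) = 32.573
d((-1, 16), (-18, 3)) = 21.4009
d((-1, 16), (-6, 19)) = 5.831
d((-1, 16), (12, -1)) = 21.4009
d((-16, -16), (-14, -19)) = 3.6056 <-- minimum
d((-16, -16), (-11, -15)) = 5.099
d((-16, -16), (-18, 3)) = 19.105
d((-16, -16), (-6, 19)) = 36.4005
d((-16, -16), (12, -1)) = 31.7648
d((-14, -19), (-11, -15)) = 5.0
d((-14, -19), (-18, 3)) = 22.3607
d((-14, -19), (-6, 19)) = 38.833
d((-14, -19), (12, -1)) = 31.6228
d((-11, -15), (-18, 3)) = 19.3132
d((-11, -15), (-6, 19)) = 34.3657
d((-11, -15), (12, -1)) = 26.9258
d((-18, 3), (-6, 19)) = 20.0
d((-18, 3), (12, -1)) = 30.2655
d((-6, 19), (12, -1)) = 26.9072

Closest pair: (-16, -16) and (-14, -19) with distance 3.6056

The closest pair is (-16, -16) and (-14, -19) with Euclidean distance 3.6056. For 7 points, brute-force pairwise comparison is shown above. For large n, the divide-and-conquer algorithm (sort by x, recurse on halves, check the dividing strip) achieves O(n log n).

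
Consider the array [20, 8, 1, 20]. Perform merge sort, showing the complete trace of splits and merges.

Merge sort trace:

Split: [20, 8, 1, 20] -> [20, 8] and [1, 20]
  Split: [20, 8] -> [20] and [8]
  Merge: [20] + [8] -> [8, 20]
  Split: [1, 20] -> [1] and [20]
  Merge: [1] + [20] -> [1, 20]
Merge: [8, 20] + [1, 20] -> [1, 8, 20, 20]

Final sorted array: [1, 8, 20, 20]

The merge sort proceeds by recursively splitting the array and merging sorted halves.
After all merges, the sorted array is [1, 8, 20, 20].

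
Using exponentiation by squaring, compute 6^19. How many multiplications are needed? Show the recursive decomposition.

Computing 6^19 by squaring (build up from 6^1; each line after the first costs one multiplication):

6^1 = 6
6^2 = (6^1)^2 = 6^2 = 36
6^4 = (6^2)^2 = 36^2 = 1296
6^8 = (6^4)^2 = 1296^2 = 1679616
6^9 = 6 * 6^8 = 6 * 1679616 = 10077696
6^18 = (6^9)^2 = 10077696^2 = 101559956668416
6^19 = 6 * 6^18 = 6 * 101559956668416 = 609359740010496

Result: 609359740010496
Multiplications needed: 6 (6 lines after 6^1)

6^19 = 609359740010496. Using exponentiation by squaring, this requires 6 multiplications. The key idea: if the exponent is even, square the half-power; if odd, multiply by the base once.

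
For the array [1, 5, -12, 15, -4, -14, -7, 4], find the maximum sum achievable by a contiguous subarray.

Using Kadane's algorithm on [1, 5, -12, 15, -4, -14, -7, 4]:

Scanning through the array:
Position 1 (value 5): max_ending_here = 6, max_so_far = 6
Position 2 (value -12): max_ending_here = -6, max_so_far = 6
Position 3 (value 15): max_ending_here = 15, max_so_far = 15
Position 4 (value -4): max_ending_here = 11, max_so_far = 15
Position 5 (value -14): max_ending_here = -3, max_so_far = 15
Position 6 (value -7): max_ending_here = -7, max_so_far = 15
Position 7 (value 4): max_ending_here = 4, max_so_far = 15

Maximum subarray: [15]
Maximum sum: 15

The maximum subarray is [15] with sum 15. This subarray runs from index 3 to index 3.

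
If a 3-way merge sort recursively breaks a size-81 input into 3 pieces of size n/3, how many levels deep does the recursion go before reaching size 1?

For divide and conquer with division factor 3:

Problem sizes at each level:
Level 0: 81
Level 1: 27
Level 2: 9
Level 3: 3
Level 4: 1

The root is level 0 and the size-1 base case is level 4 (the tree spans levels 0 through 4, i.e. 5 levels counting the root), so the depth is the number of divisions: log_3(81) = 4

The recursion tree depth is log_3(81) = 4. At each level, the problem size is divided by 3, so it takes 4 divisions to reduce to a base case of size 1. The algorithm makes 3 recursive calls at each level.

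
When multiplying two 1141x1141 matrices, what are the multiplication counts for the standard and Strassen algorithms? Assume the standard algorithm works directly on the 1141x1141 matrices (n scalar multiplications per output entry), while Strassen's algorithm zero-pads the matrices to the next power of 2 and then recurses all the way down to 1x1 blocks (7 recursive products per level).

Matrix multiplication for 1141x1141 matrices:

Strassen's algorithm requires power-of-2 dimensions. Pad 1141x1141 to 2048x2048 (next power of 2).

Standard algorithm: 1141^3 = 1485446221 multiplications
Strassen's algorithm: 7^(log2(2048)) = 7^11 = 1977326743 multiplications
Difference: 1485446221 - 1977326743 = -491880522 (Strassen uses MORE here due to padding overhead — for small or just-over-power-of-2 n, padding can outweigh the per-level savings)

Standard: 1485446221 multiplications (1141^3). Strassen: 1977326743 multiplications (7^11, after padding to 2048x2048). Strassen reduces 8 recursive multiplications to 7 at each level.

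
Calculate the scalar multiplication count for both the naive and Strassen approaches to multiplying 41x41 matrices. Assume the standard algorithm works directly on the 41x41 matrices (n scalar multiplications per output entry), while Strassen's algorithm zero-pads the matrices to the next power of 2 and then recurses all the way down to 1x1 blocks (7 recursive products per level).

Matrix multiplication for 41x41 matrices:

Strassen's algorithm requires power-of-2 dimensions. Pad 41x41 to 64x64 (next power of 2).

Standard algorithm: 41^3 = 68921 multiplications
Strassen's algorithm: 7^(log2(64)) = 7^6 = 117649 multiplications
Difference: 68921 - 117649 = -48728 (Strassen uses MORE here due to padding overhead — for small or just-over-power-of-2 n, padding can outweigh the per-level savings)

Standard: 68921 multiplications (41^3). Strassen: 117649 multiplications (7^6, after padding to 64x64). Strassen reduces 8 recursive multiplications to 7 at each level.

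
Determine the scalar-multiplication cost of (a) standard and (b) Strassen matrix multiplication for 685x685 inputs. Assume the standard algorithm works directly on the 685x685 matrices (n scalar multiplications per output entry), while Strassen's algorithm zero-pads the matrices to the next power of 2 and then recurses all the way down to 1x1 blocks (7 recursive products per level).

Matrix multiplication for 685x685 matrices:

Strassen's algorithm requires power-of-2 dimensions. Pad 685x685 to 1024x1024 (next power of 2).

Standard algorithm: 685^3 = 321419125 multiplications
Strassen's algorithm: 7^(log2(1024)) = 7^10 = 282475249 multiplications
Savings: 321419125 - 282475249 = 38943876 multiplications

Standard: 321419125 multiplications (685^3). Strassen: 282475249 multiplications (7^10, after padding to 1024x1024). Strassen reduces 8 recursive multiplications to 7 at each level.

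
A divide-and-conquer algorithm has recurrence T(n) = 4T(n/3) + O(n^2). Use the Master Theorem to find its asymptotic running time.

Master Theorem for T(n) = 4T(n/3) + O(n^2):

a = 4, b = 3, c = 2
log_b(a) = log_3(4) = 1.2619

Case 3: c = 2 > log_3(4) = 1.2619
T(n) = O(n^2) = O(n^2)

For T(n) = 4T(n/3) + O(n^2): log_3(4) = 1.2619. This is Case 3 of the Master Theorem (c > log_b(a), work dominated by root), giving O(n^2).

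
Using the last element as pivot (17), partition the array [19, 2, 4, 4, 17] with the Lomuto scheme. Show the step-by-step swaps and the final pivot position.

Lomuto partition with pivot = 17:

Initial array: [19, 2, 4, 4, 17]

arr[0]=19 > 17: no swap
arr[1]=2 <= 17: swap with position 0, array becomes [2, 19, 4, 4, 17]
arr[2]=4 <= 17: swap with position 1, array becomes [2, 4, 19, 4, 17]
arr[3]=4 <= 17: swap with position 2, array becomes [2, 4, 4, 19, 17]

Place pivot at position 3: [2, 4, 4, 17, 19]
Pivot position: 3

After partitioning with pivot 17, the array becomes [2, 4, 4, 17, 19]. The pivot is placed at index 3. All elements to the left of the pivot are <= 17, and all elements to the right are > 17.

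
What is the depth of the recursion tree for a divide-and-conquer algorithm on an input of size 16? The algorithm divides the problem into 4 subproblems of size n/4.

For divide and conquer with division factor 4:

Problem sizes at each level:
Level 0: 16
Level 1: 4
Level 2: 1

The root is level 0 and the size-1 base case is level 2 (the tree spans levels 0 through 2, i.e. 3 levels counting the root), so the depth is the number of divisions: log_4(16) = 2

The recursion tree depth is log_4(16) = 2. At each level, the problem size is divided by 4, so it takes 2 divisions to reduce to a base case of size 1. The algorithm makes 4 recursive calls at each level.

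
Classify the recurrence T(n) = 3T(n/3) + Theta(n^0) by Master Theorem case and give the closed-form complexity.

Master Theorem for T(n) = 3T(n/3) + O(n^0):

a = 3, b = 3, c = 0
log_b(a) = log_3(3) = 1.0000

Case 1: c = 0 < log_3(3) = 1.0000
T(n) = O(n^(log_3 3)) = O(n)

For T(n) = 3T(n/3) + O(n^0): log_3(3) = 1.0000. This is Case 1 of the Master Theorem (c < log_b(a), work dominated by leaves), giving O(n).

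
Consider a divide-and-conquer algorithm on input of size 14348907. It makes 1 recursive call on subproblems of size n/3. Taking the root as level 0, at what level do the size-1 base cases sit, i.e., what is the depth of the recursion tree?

For divide and conquer with division factor 3:

Problem sizes at each level:
Level 0: 14348907
Level 1: 4782969
Level 2: 1594323
Level 3: 531441
Level 4: 177147
Level 5: 59049
Level 6: 19683
Level 7: 6561
Level 8: 2187
Level 9: 729
Level 10: 243
Level 11: 81
Level 12: 27
Level 13: 9
Level 14: 3
Level 15: 1

The root is level 0 and the size-1 base case is level 15 (the tree spans levels 0 through 15, i.e. 16 levels counting the root), so the depth is the number of divisions: log_3(14348907) = 15

The recursion tree depth is log_3(14348907) = 15. At each level, the problem size is divided by 3, so it takes 15 divisions to reduce to a base case of size 1. The algorithm makes 1 recursive call at each level.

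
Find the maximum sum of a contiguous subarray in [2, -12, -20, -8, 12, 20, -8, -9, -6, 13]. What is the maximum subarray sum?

Using Kadane's algorithm on [2, -12, -20, -8, 12, 20, -8, -9, -6, 13]:

Scanning through the array:
Position 1 (value -12): max_ending_here = -10, max_so_far = 2
Position 2 (value -20): max_ending_here = -20, max_so_far = 2
Position 3 (value -8): max_ending_here = -8, max_so_far = 2
Position 4 (value 12): max_ending_here = 12, max_so_far = 12
Position 5 (value 20): max_ending_here = 32, max_so_far = 32
Position 6 (value -8): max_ending_here = 24, max_so_far = 32
Position 7 (value -9): max_ending_here = 15, max_so_far = 32
Position 8 (value -6): max_ending_here = 9, max_so_far = 32
Position 9 (value 13): max_ending_here = 22, max_so_far = 32

Maximum subarray: [12, 20]
Maximum sum: 32

The maximum subarray is [12, 20] with sum 32. This subarray runs from index 4 to index 5.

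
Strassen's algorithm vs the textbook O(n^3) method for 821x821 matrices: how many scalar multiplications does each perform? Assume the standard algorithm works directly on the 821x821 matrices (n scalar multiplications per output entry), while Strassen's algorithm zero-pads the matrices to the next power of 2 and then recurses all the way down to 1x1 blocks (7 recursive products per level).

Matrix multiplication for 821x821 matrices:

Strassen's algorithm requires power-of-2 dimensions. Pad 821x821 to 1024x1024 (next power of 2).

Standard algorithm: 821^3 = 553387661 multiplications
Strassen's algorithm: 7^(log2(1024)) = 7^10 = 282475249 multiplications
Savings: 553387661 - 282475249 = 270912412 multiplications

Standard: 553387661 multiplications (821^3). Strassen: 282475249 multiplications (7^10, after padding to 1024x1024). Strassen reduces 8 recursive multiplications to 7 at each level.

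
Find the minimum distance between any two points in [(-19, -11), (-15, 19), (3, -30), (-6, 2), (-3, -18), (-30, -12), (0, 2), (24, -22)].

Computing all pairwise distances among 8 points:

d((-19, -11), (-15, 19)) = 30.2655
d((-19, -11), (3, -30)) = 29.0689
d((-19, -11), (-6, 2)) = 18.3848
d((-19, -11), (-3, -18)) = 17.4642
d((-19, -11), (-30, -12)) = 11.0454
d((-19, -11), (0, 2)) = 23.0217
d((-19, -11), (24, -22)) = 44.3847
d((-15, 19), (3, -30)) = 52.2015
d((-15, 19), (-6, 2)) = 19.2354
d((-15, 19), (-3, -18)) = 38.8973
d((-15, 19), (-30, -12)) = 34.4384
d((-15, 19), (0, 2)) = 22.6716
d((-15, 19), (24, -22)) = 56.5862
d((3, -30), (-6, 2)) = 33.2415
d((3, -30), (-3, -18)) = 13.4164
d((3, -30), (-30, -12)) = 37.5899
d((3, -30), (0, 2)) = 32.1403
d((3, -30), (24, -22)) = 22.4722
d((-6, 2), (-3, -18)) = 20.2237
d((-6, 2), (-30, -12)) = 27.7849
d((-6, 2), (0, 2)) = 6.0 <-- minimum
d((-6, 2), (24, -22)) = 38.4187
d((-3, -18), (-30, -12)) = 27.6586
d((-3, -18), (0, 2)) = 20.2237
d((-3, -18), (24, -22)) = 27.2947
d((-30, -12), (0, 2)) = 33.1059
d((-30, -12), (24, -22)) = 54.9181
d((0, 2), (24, -22)) = 33.9411

Closest pair: (-6, 2) and (0, 2) with distance 6.0

The closest pair is (-6, 2) and (0, 2) with Euclidean distance 6.0. For 8 points, brute-force pairwise comparison is shown above. For large n, the divide-and-conquer algorithm (sort by x, recurse on halves, check the dividing strip) achieves O(n log n).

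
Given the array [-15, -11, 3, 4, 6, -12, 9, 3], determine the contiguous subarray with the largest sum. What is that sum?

Using Kadane's algorithm on [-15, -11, 3, 4, 6, -12, 9, 3]:

Scanning through the array:
Position 1 (value -11): max_ending_here = -11, max_so_far = -11
Position 2 (value 3): max_ending_here = 3, max_so_far = 3
Position 3 (value 4): max_ending_here = 7, max_so_far = 7
Position 4 (value 6): max_ending_here = 13, max_so_far = 13
Position 5 (value -12): max_ending_here = 1, max_so_far = 13
Position 6 (value 9): max_ending_here = 10, max_so_far = 13
Position 7 (value 3): max_ending_here = 13, max_so_far = 13

Maximum subarray: [3, 4, 6]
Maximum sum: 13

The maximum subarray is [3, 4, 6] with sum 13. This subarray runs from index 2 to index 4.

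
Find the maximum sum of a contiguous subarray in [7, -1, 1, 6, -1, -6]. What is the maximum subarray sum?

Using Kadane's algorithm on [7, -1, 1, 6, -1, -6]:

Scanning through the array:
Position 1 (value -1): max_ending_here = 6, max_so_far = 7
Position 2 (value 1): max_ending_here = 7, max_so_far = 7
Position 3 (value 6): max_ending_here = 13, max_so_far = 13
Position 4 (value -1): max_ending_here = 12, max_so_far = 13
Position 5 (value -6): max_ending_here = 6, max_so_far = 13

Maximum subarray: [7, -1, 1, 6]
Maximum sum: 13

The maximum subarray is [7, -1, 1, 6] with sum 13. This subarray runs from index 0 to index 3.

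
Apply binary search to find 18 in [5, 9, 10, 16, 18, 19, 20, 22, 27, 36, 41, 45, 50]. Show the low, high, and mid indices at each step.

Binary search for 18 in [5, 9, 10, 16, 18, 19, 20, 22, 27, 36, 41, 45, 50]:

lo=0, hi=12, mid=6, arr[mid]=20 -> 20 > 18, search left half
lo=0, hi=5, mid=2, arr[mid]=10 -> 10 < 18, search right half
lo=3, hi=5, mid=4, arr[mid]=18 -> Found target at index 4!

Binary search finds 18 at index 4 after 3 comparisons. The search repeatedly halves the search space by comparing with the middle element.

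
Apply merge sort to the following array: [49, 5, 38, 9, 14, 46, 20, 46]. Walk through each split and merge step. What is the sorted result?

Merge sort trace:

Split: [49, 5, 38, 9, 14, 46, 20, 46] -> [49, 5, 38, 9] and [14, 46, 20, 46]
  Split: [49, 5, 38, 9] -> [49, 5] and [38, 9]
    Split: [49, 5] -> [49] and [5]
    Merge: [49] + [5] -> [5, 49]
    Split: [38, 9] -> [38] and [9]
    Merge: [38] + [9] -> [9, 38]
  Merge: [5, 49] + [9, 38] -> [5, 9, 38, 49]
  Split: [14, 46, 20, 46] -> [14, 46] and [20, 46]
    Split: [14, 46] -> [14] and [46]
    Merge: [14] + [46] -> [14, 46]
    Split: [20, 46] -> [20] and [46]
    Merge: [20] + [46] -> [20, 46]
  Merge: [14, 46] + [20, 46] -> [14, 20, 46, 46]
Merge: [5, 9, 38, 49] + [14, 20, 46, 46] -> [5, 9, 14, 20, 38, 46, 46, 49]

Final sorted array: [5, 9, 14, 20, 38, 46, 46, 49]

The merge sort proceeds by recursively splitting the array and merging sorted halves.
After all merges, the sorted array is [5, 9, 14, 20, 38, 46, 46, 49].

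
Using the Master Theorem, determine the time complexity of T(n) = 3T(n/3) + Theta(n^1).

Master Theorem for T(n) = 3T(n/3) + O(n^1):

a = 3, b = 3, c = 1
log_b(a) = log_3(3) = 1.0000

Case 2: c = 1 = log_3(3) = 1.0000
T(n) = O(n^1 log n) = O(n log n)

For T(n) = 3T(n/3) + O(n^1): log_3(3) = 1.0000. This is Case 2 of the Master Theorem (c = log_b(a), equal work at all levels), giving O(n log n).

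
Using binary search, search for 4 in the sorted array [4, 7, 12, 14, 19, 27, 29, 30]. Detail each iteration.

Binary search for 4 in [4, 7, 12, 14, 19, 27, 29, 30]:

lo=0, hi=7, mid=3, arr[mid]=14 -> 14 > 4, search left half
lo=0, hi=2, mid=1, arr[mid]=7 -> 7 > 4, search left half
lo=0, hi=0, mid=0, arr[mid]=4 -> Found target at index 0!

Binary search finds 4 at index 0 after 3 comparisons. The search repeatedly halves the search space by comparing with the middle element.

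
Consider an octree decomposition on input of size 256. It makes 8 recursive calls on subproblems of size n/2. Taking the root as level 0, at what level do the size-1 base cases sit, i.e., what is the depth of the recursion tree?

For divide and conquer with division factor 2:

Problem sizes at each level:
Level 0: 256
Level 1: 128
Level 2: 64
Level 3: 32
Level 4: 16
Level 5: 8
Level 6: 4
Level 7: 2
Level 8: 1

The root is level 0 and the size-1 base case is level 8 (the tree spans levels 0 through 8, i.e. 9 levels counting the root), so the depth is the number of divisions: log_2(256) = 8

The recursion tree depth is log_2(256) = 8. At each level, the problem size is divided by 2, so it takes 8 divisions to reduce to a base case of size 1. The algorithm makes 8 recursive calls at each level.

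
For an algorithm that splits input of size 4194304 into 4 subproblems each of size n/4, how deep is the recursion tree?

For divide and conquer with division factor 4:

Problem sizes at each level:
Level 0: 4194304
Level 1: 1048576
Level 2: 262144
Level 3: 65536
Level 4: 16384
Level 5: 4096
Level 6: 1024
Level 7: 256
Level 8: 64
Level 9: 16
Level 10: 4
Level 11: 1

The root is level 0 and the size-1 base case is level 11 (the tree spans levels 0 through 11, i.e. 12 levels counting the root), so the depth is the number of divisions: log_4(4194304) = 11

The recursion tree depth is log_4(4194304) = 11. At each level, the problem size is divided by 4, so it takes 11 divisions to reduce to a base case of size 1. The algorithm makes 4 recursive calls at each level.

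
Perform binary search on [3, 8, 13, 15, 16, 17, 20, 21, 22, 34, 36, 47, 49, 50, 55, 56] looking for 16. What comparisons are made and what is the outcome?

Binary search for 16 in [3, 8, 13, 15, 16, 17, 20, 21, 22, 34, 36, 47, 49, 50, 55, 56]:

lo=0, hi=15, mid=7, arr[mid]=21 -> 21 > 16, search left half
lo=0, hi=6, mid=3, arr[mid]=15 -> 15 < 16, search right half
lo=4, hi=6, mid=5, arr[mid]=17 -> 17 > 16, search left half
lo=4, hi=4, mid=4, arr[mid]=16 -> Found target at index 4!

Binary search finds 16 at index 4 after 4 comparisons. The search repeatedly halves the search space by comparing with the middle element.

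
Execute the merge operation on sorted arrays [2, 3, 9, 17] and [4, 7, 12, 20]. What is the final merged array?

Merging process:

Compare 2 vs 4: take 2 from left. Merged: [2]
Compare 3 vs 4: take 3 from left. Merged: [2, 3]
Compare 9 vs 4: take 4 from right. Merged: [2, 3, 4]
Compare 9 vs 7: take 7 from right. Merged: [2, 3, 4, 7]
Compare 9 vs 12: take 9 from left. Merged: [2, 3, 4, 7, 9]
Compare 17 vs 12: take 12 from right. Merged: [2, 3, 4, 7, 9, 12]
Compare 17 vs 20: take 17 from left. Merged: [2, 3, 4, 7, 9, 12, 17]
Append remaining from right: [20]. Merged: [2, 3, 4, 7, 9, 12, 17, 20]

Final merged array: [2, 3, 4, 7, 9, 12, 17, 20]
Total comparisons: 7

The merged array is [2, 3, 4, 7, 9, 12, 17, 20], requiring 7 comparisons. The merge step runs in O(n) time where n is the total number of elements.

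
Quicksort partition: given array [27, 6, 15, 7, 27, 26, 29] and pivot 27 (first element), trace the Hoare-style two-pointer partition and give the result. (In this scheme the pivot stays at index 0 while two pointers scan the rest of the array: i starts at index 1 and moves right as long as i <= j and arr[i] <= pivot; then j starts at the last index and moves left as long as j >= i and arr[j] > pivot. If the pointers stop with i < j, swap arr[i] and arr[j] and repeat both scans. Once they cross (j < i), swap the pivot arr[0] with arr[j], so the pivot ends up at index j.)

Hoare-style two-pointer partition with pivot = 27:

Initial array: [27, 6, 15, 7, 27, 26, 29]

Pointers start at i = 1, j = 6.
i ends at 6, j ends at 5: the pointers have crossed (j < i), so scanning stops.

Swap pivot arr[0] with arr[5] to place pivot at position 5: [26, 6, 15, 7, 27, 27, 29]
Pivot position: 5

After partitioning with pivot 27, the array becomes [26, 6, 15, 7, 27, 27, 29]. The pivot is placed at index 5. All elements to the left of the pivot are <= 27, and all elements to the right are > 27.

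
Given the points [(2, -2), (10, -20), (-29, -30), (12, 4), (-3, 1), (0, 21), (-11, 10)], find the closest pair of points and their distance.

Computing all pairwise distances among 7 points:

d((2, -2), (10, -20)) = 19.6977
d((2, -2), (-29, -30)) = 41.7732
d((2, -2), (12, 4)) = 11.6619
d((2, -2), (-3, 1)) = 5.831 <-- minimum
d((2, -2), (0, 21)) = 23.0868
d((2, -2), (-11, 10)) = 17.6918
d((10, -20), (-29, -30)) = 40.2616
d((10, -20), (12, 4)) = 24.0832
d((10, -20), (-3, 1)) = 24.6982
d((10, -20), (0, 21)) = 42.2019
d((10, -20), (-11, 10)) = 36.6197
d((-29, -30), (12, 4)) = 53.2635
d((-29, -30), (-3, 1)) = 40.4599
d((-29, -30), (0, 21)) = 58.6686
d((-29, -30), (-11, 10)) = 43.8634
d((12, 4), (-3, 1)) = 15.2971
d((12, 4), (0, 21)) = 20.8087
d((12, 4), (-11, 10)) = 23.7697
d((-3, 1), (0, 21)) = 20.2237
d((-3, 1), (-11, 10)) = 12.0416
d((0, 21), (-11, 10)) = 15.5563

Closest pair: (2, -2) and (-3, 1) with distance 5.831

The closest pair is (2, -2) and (-3, 1) with Euclidean distance 5.831. For 7 points, brute-force pairwise comparison is shown above. For large n, the divide-and-conquer algorithm (sort by x, recurse on halves, check the dividing strip) achieves O(n log n).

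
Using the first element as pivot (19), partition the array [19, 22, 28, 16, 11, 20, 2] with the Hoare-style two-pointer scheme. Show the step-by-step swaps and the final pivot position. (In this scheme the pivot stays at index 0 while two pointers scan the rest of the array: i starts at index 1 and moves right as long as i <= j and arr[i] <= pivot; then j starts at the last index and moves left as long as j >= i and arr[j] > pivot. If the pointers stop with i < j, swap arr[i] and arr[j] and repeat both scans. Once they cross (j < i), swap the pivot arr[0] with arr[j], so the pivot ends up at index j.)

Hoare-style two-pointer partition with pivot = 19:

Initial array: [19, 22, 28, 16, 11, 20, 2]

Pointers start at i = 1, j = 6.
i stops at index 1 (arr[1]=22 > 19), j stops at index 6 (arr[6]=2 <= 19): swap arr[1] and arr[6], array becomes [19, 2, 28, 16, 11, 20, 22]
i stops at index 2 (arr[2]=28 > 19), j stops at index 4 (arr[4]=11 <= 19): swap arr[2] and arr[4], array becomes [19, 2, 11, 16, 28, 20, 22]
i ends at 4, j ends at 3: the pointers have crossed (j < i), so scanning stops.

Swap pivot arr[0] with arr[3] to place pivot at position 3: [16, 2, 11, 19, 28, 20, 22]
Pivot position: 3

After partitioning with pivot 19, the array becomes [16, 2, 11, 19, 28, 20, 22]. The pivot is placed at index 3. All elements to the left of the pivot are <= 19, and all elements to the right are > 19.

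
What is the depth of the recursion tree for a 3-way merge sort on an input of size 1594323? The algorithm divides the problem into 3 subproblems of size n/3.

For divide and conquer with division factor 3:

Problem sizes at each level:
Level 0: 1594323
Level 1: 531441
Level 2: 177147
Level 3: 59049
Level 4: 19683
Level 5: 6561
Level 6: 2187
Level 7: 729
Level 8: 243
Level 9: 81
Level 10: 27
Level 11: 9
Level 12: 3
Level 13: 1

The root is level 0 and the size-1 base case is level 13 (the tree spans levels 0 through 13, i.e. 14 levels counting the root), so the depth is the number of divisions: log_3(1594323) = 13

The recursion tree depth is log_3(1594323) = 13. At each level, the problem size is divided by 3, so it takes 13 divisions to reduce to a base case of size 1. The algorithm makes 3 recursive calls at each level.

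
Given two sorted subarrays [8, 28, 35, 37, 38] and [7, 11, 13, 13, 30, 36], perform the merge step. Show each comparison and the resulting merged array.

Merging process:

Compare 8 vs 7: take 7 from right. Merged: [7]
Compare 8 vs 11: take 8 from left. Merged: [7, 8]
Compare 28 vs 11: take 11 from right. Merged: [7, 8, 11]
Compare 28 vs 13: take 13 from right. Merged: [7, 8, 11, 13]
Compare 28 vs 13: take 13 from right. Merged: [7, 8, 11, 13, 13]
Compare 28 vs 30: take 28 from left. Merged: [7, 8, 11, 13, 13, 28]
Compare 35 vs 30: take 30 from right. Merged: [7, 8, 11, 13, 13, 28, 30]
Compare 35 vs 36: take 35 from left. Merged: [7, 8, 11, 13, 13, 28, 30, 35]
Compare 37 vs 36: take 36 from right. Merged: [7, 8, 11, 13, 13, 28, 30, 35, 36]
Append remaining from left: [37, 38]. Merged: [7, 8, 11, 13, 13, 28, 30, 35, 36, 37, 38]

Final merged array: [7, 8, 11, 13, 13, 28, 30, 35, 36, 37, 38]
Total comparisons: 9

The merged array is [7, 8, 11, 13, 13, 28, 30, 35, 36, 37, 38], requiring 9 comparisons. The merge step runs in O(n) time where n is the total number of elements.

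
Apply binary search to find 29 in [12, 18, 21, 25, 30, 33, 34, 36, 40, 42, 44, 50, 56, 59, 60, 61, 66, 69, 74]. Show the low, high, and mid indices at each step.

Binary search for 29 in [12, 18, 21, 25, 30, 33, 34, 36, 40, 42, 44, 50, 56, 59, 60, 61, 66, 69, 74]:

lo=0, hi=18, mid=9, arr[mid]=42 -> 42 > 29, search left half
lo=0, hi=8, mid=4, arr[mid]=30 -> 30 > 29, search left half
lo=0, hi=3, mid=1, arr[mid]=18 -> 18 < 29, search right half
lo=2, hi=3, mid=2, arr[mid]=21 -> 21 < 29, search right half
lo=3, hi=3, mid=3, arr[mid]=25 -> 25 < 29, search right half
lo=4 > hi=3, target 29 not found

Binary search determines that 29 is not in the array after 5 comparisons. The search space was exhausted without finding the target.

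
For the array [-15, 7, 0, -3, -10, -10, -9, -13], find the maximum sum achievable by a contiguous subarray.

Using Kadane's algorithm on [-15, 7, 0, -3, -10, -10, -9, -13]:

Scanning through the array:
Position 1 (value 7): max_ending_here = 7, max_so_far = 7
Position 2 (value 0): max_ending_here = 7, max_so_far = 7
Position 3 (value -3): max_ending_here = 4, max_so_far = 7
Position 4 (value -10): max_ending_here = -6, max_so_far = 7
Position 5 (value -10): max_ending_here = -10, max_so_far = 7
Position 6 (value -9): max_ending_here = -9, max_so_far = 7
Position 7 (value -13): max_ending_here = -13, max_so_far = 7

Maximum subarray: [7]
Maximum sum: 7

The maximum subarray is [7] with sum 7. This subarray runs from index 1 to index 1.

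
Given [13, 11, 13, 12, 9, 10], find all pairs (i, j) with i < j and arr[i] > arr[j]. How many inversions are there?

Finding inversions in [13, 11, 13, 12, 9, 10]:

(0, 1): arr[0]=13 > arr[1]=11
(0, 3): arr[0]=13 > arr[3]=12
(0, 4): arr[0]=13 > arr[4]=9
(0, 5): arr[0]=13 > arr[5]=10
(1, 4): arr[1]=11 > arr[4]=9
(1, 5): arr[1]=11 > arr[5]=10
(2, 3): arr[2]=13 > arr[3]=12
(2, 4): arr[2]=13 > arr[4]=9
(2, 5): arr[2]=13 > arr[5]=10
(3, 4): arr[3]=12 > arr[4]=9
(3, 5): arr[3]=12 > arr[5]=10

Total inversions: 11

The array has 11 inversion(s): (0,1), (0,3), (0,4), (0,5), (1,4), (1,5), (2,3), (2,4), (2,5), (3,4), (3,5). Each pair (i,j) satisfies i < j and arr[i] > arr[j].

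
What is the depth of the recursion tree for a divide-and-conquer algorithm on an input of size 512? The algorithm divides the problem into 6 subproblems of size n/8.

For divide and conquer with division factor 8:

Problem sizes at each level:
Level 0: 512
Level 1: 64
Level 2: 8
Level 3: 1

The root is level 0 and the size-1 base case is level 3 (the tree spans levels 0 through 3, i.e. 4 levels counting the root), so the depth is the number of divisions: log_8(512) = 3

The recursion tree depth is log_8(512) = 3. At each level, the problem size is divided by 8, so it takes 3 divisions to reduce to a base case of size 1. The algorithm makes 6 recursive calls at each level.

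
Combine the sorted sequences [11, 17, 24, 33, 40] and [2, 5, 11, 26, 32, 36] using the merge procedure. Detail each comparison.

Merging process:

Compare 11 vs 2: take 2 from right. Merged: [2]
Compare 11 vs 5: take 5 from right. Merged: [2, 5]
Compare 11 vs 11: take 11 from left. Merged: [2, 5, 11]
Compare 17 vs 11: take 11 from right. Merged: [2, 5, 11, 11]
Compare 17 vs 26: take 17 from left. Merged: [2, 5, 11, 11, 17]
Compare 24 vs 26: take 24 from left. Merged: [2, 5, 11, 11, 17, 24]
Compare 33 vs 26: take 26 from right. Merged: [2, 5, 11, 11, 17, 24, 26]
Compare 33 vs 32: take 32 from right. Merged: [2, 5, 11, 11, 17, 24, 26, 32]
Compare 33 vs 36: take 33 from left. Merged: [2, 5, 11, 11, 17, 24, 26, 32, 33]
Compare 40 vs 36: take 36 from right. Merged: [2, 5, 11, 11, 17, 24, 26, 32, 33, 36]
Append remaining from left: [40]. Merged: [2, 5, 11, 11, 17, 24, 26, 32, 33, 36, 40]

Final merged array: [2, 5, 11, 11, 17, 24, 26, 32, 33, 36, 40]
Total comparisons: 10

The merged array is [2, 5, 11, 11, 17, 24, 26, 32, 33, 36, 40], requiring 10 comparisons. The merge step runs in O(n) time where n is the total number of elements.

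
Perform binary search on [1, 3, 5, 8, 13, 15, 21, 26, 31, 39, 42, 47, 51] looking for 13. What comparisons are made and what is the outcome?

Binary search for 13 in [1, 3, 5, 8, 13, 15, 21, 26, 31, 39, 42, 47, 51]:

lo=0, hi=12, mid=6, arr[mid]=21 -> 21 > 13, search left half
lo=0, hi=5, mid=2, arr[mid]=5 -> 5 < 13, search right half
lo=3, hi=5, mid=4, arr[mid]=13 -> Found target at index 4!

Binary search finds 13 at index 4 after 3 comparisons. The search repeatedly halves the search space by comparing with the middle element.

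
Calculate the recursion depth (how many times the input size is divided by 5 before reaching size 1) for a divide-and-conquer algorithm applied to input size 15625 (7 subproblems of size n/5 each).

For divide and conquer with division factor 5:

Problem sizes at each level:
Level 0: 15625
Level 1: 3125
Level 2: 625
Level 3: 125
Level 4: 25
Level 5: 5
Level 6: 1

The root is level 0 and the size-1 base case is level 6 (the tree spans levels 0 through 6, i.e. 7 levels counting the root), so the depth is the number of divisions: log_5(15625) = 6

The recursion tree depth is log_5(15625) = 6. At each level, the problem size is divided by 5, so it takes 6 divisions to reduce to a base case of size 1. The algorithm makes 7 recursive calls at each level.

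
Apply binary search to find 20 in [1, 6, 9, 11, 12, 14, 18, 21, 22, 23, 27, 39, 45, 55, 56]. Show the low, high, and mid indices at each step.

Binary search for 20 in [1, 6, 9, 11, 12, 14, 18, 21, 22, 23, 27, 39, 45, 55, 56]:

lo=0, hi=14, mid=7, arr[mid]=21 -> 21 > 20, search left half
lo=0, hi=6, mid=3, arr[mid]=11 -> 11 < 20, search right half
lo=4, hi=6, mid=5, arr[mid]=14 -> 14 < 20, search right half
lo=6, hi=6, mid=6, arr[mid]=18 -> 18 < 20, search right half
lo=7 > hi=6, target 20 not found

Binary search determines that 20 is not in the array after 4 comparisons. The search space was exhausted without finding the target.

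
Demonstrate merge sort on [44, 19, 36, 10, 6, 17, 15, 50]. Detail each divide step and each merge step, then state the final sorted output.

Merge sort trace:

Split: [44, 19, 36, 10, 6, 17, 15, 50] -> [44, 19, 36, 10] and [6, 17, 15, 50]
  Split: [44, 19, 36, 10] -> [44, 19] and [36, 10]
    Split: [44, 19] -> [44] and [19]
    Merge: [44] + [19] -> [19, 44]
    Split: [36, 10] -> [36] and [10]
    Merge: [36] + [10] -> [10, 36]
  Merge: [19, 44] + [10, 36] -> [10, 19, 36, 44]
  Split: [6, 17, 15, 50] -> [6, 17] and [15, 50]
    Split: [6, 17] -> [6] and [17]
    Merge: [6] + [17] -> [6, 17]
    Split: [15, 50] -> [15] and [50]
    Merge: [15] + [50] -> [15, 50]
  Merge: [6, 17] + [15, 50] -> [6, 15, 17, 50]
Merge: [10, 19, 36, 44] + [6, 15, 17, 50] -> [6, 10, 15, 17, 19, 36, 44, 50]

Final sorted array: [6, 10, 15, 17, 19, 36, 44, 50]

The merge sort proceeds by recursively splitting the array and merging sorted halves.
After all merges, the sorted array is [6, 10, 15, 17, 19, 36, 44, 50].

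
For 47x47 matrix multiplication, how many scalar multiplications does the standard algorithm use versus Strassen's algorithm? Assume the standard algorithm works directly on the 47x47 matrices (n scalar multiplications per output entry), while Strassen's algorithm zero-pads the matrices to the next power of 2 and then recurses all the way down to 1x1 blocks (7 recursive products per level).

Matrix multiplication for 47x47 matrices:

Strassen's algorithm requires power-of-2 dimensions. Pad 47x47 to 64x64 (next power of 2).

Standard algorithm: 47^3 = 103823 multiplications
Strassen's algorithm: 7^(log2(64)) = 7^6 = 117649 multiplications
Difference: 103823 - 117649 = -13826 (Strassen uses MORE here due to padding overhead — for small or just-over-power-of-2 n, padding can outweigh the per-level savings)

Standard: 103823 multiplications (47^3). Strassen: 117649 multiplications (7^6, after padding to 64x64). Strassen reduces 8 recursive multiplications to 7 at each level.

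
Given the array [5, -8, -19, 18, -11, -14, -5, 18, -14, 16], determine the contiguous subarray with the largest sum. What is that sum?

Using Kadane's algorithm on [5, -8, -19, 18, -11, -14, -5, 18, -14, 16]:

Scanning through the array:
Position 1 (value -8): max_ending_here = -3, max_so_far = 5
Position 2 (value -19): max_ending_here = -19, max_so_far = 5
Position 3 (value 18): max_ending_here = 18, max_so_far = 18
Position 4 (value -11): max_ending_here = 7, max_so_far = 18
Position 5 (value -14): max_ending_here = -7, max_so_far = 18
Position 6 (value -5): max_ending_here = -5, max_so_far = 18
Position 7 (value 18): max_ending_here = 18, max_so_far = 18
Position 8 (value -14): max_ending_here = 4, max_so_far = 18
Position 9 (value 16): max_ending_here = 20, max_so_far = 20

Maximum subarray: [18, -14, 16]
Maximum sum: 20

The maximum subarray is [18, -14, 16] with sum 20. This subarray runs from index 7 to index 9.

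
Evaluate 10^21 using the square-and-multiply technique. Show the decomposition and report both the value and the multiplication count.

Computing 10^21 by squaring (build up from 10^1; each line after the first costs one multiplication):

10^1 = 10
10^2 = (10^1)^2 = 10^2 = 100
10^4 = (10^2)^2 = 100^2 = 10000
10^5 = 10 * 10^4 = 10 * 10000 = 100000
10^10 = (10^5)^2 = 100000^2 = 10000000000
10^20 = (10^10)^2 = 10000000000^2 = 100000000000000000000
10^21 = 10 * 10^20 = 10 * 100000000000000000000 = 1000000000000000000000

Result: 1000000000000000000000
Multiplications needed: 6 (6 lines after 10^1)

10^21 = 1000000000000000000000. Using exponentiation by squaring, this requires 6 multiplications. The key idea: if the exponent is even, square the half-power; if odd, multiply by the base once.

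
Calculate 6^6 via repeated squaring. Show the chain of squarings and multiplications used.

Computing 6^6 by squaring (build up from 6^1; each line after the first costs one multiplication):

6^1 = 6
6^2 = (6^1)^2 = 6^2 = 36
6^3 = 6 * 6^2 = 6 * 36 = 216
6^6 = (6^3)^2 = 216^2 = 46656

Result: 46656
Multiplications needed: 3 (3 lines after 6^1)

6^6 = 46656. Using exponentiation by squaring, this requires 3 multiplications. The key idea: if the exponent is even, square the half-power; if odd, multiply by the base once.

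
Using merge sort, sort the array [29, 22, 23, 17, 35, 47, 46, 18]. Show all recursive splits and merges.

Merge sort trace:

Split: [29, 22, 23, 17, 35, 47, 46, 18] -> [29, 22, 23, 17] and [35, 47, 46, 18]
  Split: [29, 22, 23, 17] -> [29, 22] and [23, 17]
    Split: [29, 22] -> [29] and [22]
    Merge: [29] + [22] -> [22, 29]
    Split: [23, 17] -> [23] and [17]
    Merge: [23] + [17] -> [17, 23]
  Merge: [22, 29] + [17, 23] -> [17, 22, 23, 29]
  Split: [35, 47, 46, 18] -> [35, 47] and [46, 18]
    Split: [35, 47] -> [35] and [47]
    Merge: [35] + [47] -> [35, 47]
    Split: [46, 18] -> [46] and [18]
    Merge: [46] + [18] -> [18, 46]
  Merge: [35, 47] + [18, 46] -> [18, 35, 46, 47]
Merge: [17, 22, 23, 29] + [18, 35, 46, 47] -> [17, 18, 22, 23, 29, 35, 46, 47]

Final sorted array: [17, 18, 22, 23, 29, 35, 46, 47]

The merge sort proceeds by recursively splitting the array and merging sorted halves.
After all merges, the sorted array is [17, 18, 22, 23, 29, 35, 46, 47].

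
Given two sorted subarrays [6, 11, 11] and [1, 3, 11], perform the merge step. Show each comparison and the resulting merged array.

Merging process:

Compare 6 vs 1: take 1 from right. Merged: [1]
Compare 6 vs 3: take 3 from right. Merged: [1, 3]
Compare 6 vs 11: take 6 from left. Merged: [1, 3, 6]
Compare 11 vs 11: take 11 from left. Merged: [1, 3, 6, 11]
Compare 11 vs 11: take 11 from left. Merged: [1, 3, 6, 11, 11]
Append remaining from right: [11]. Merged: [1, 3, 6, 11, 11, 11]

Final merged array: [1, 3, 6, 11, 11, 11]
Total comparisons: 5

The merged array is [1, 3, 6, 11, 11, 11], requiring 5 comparisons. The merge step runs in O(n) time where n is the total number of elements.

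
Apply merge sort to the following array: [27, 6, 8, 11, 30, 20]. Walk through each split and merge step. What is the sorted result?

Merge sort trace:

Split: [27, 6, 8, 11, 30, 20] -> [27, 6, 8] and [11, 30, 20]
  Split: [27, 6, 8] -> [27] and [6, 8]
    Split: [6, 8] -> [6] and [8]
    Merge: [6] + [8] -> [6, 8]
  Merge: [27] + [6, 8] -> [6, 8, 27]
  Split: [11, 30, 20] -> [11] and [30, 20]
    Split: [30, 20] -> [30] and [20]
    Merge: [30] + [20] -> [20, 30]
  Merge: [11] + [20, 30] -> [11, 20, 30]
Merge: [6, 8, 27] + [11, 20, 30] -> [6, 8, 11, 20, 27, 30]

Final sorted array: [6, 8, 11, 20, 27, 30]

The merge sort proceeds by recursively splitting the array and merging sorted halves.
After all merges, the sorted array is [6, 8, 11, 20, 27, 30].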